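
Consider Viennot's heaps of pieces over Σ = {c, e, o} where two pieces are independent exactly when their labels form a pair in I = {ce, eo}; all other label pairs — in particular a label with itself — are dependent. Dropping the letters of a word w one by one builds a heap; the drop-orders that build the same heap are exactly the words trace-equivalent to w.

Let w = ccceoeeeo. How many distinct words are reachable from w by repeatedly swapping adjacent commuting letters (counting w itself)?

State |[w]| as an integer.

#0=c has no predecessor
#1=c depends on [0:c]
#2=c depends on [1:c]
#3=e has no predecessor
#4=o depends on [2:c]
#5=e depends on [3:e]
#6=e depends on [5:e]
#7=e depends on [6:e]
#8=o depends on [4:o]
sources: [0:c, 3:e]
N(rest) = Σ N(rest − s) over sources s of rest; N(one piece) = 1:
  size 1 → [7]=1  [8]=1
  size 2 → [4,8]=1  [6,7]=1  [7,8]=2
  size 3 → [2,4,8]=1  [4,7,8]=3  [5,6,7]=1  [6,7,8]=3
  size 4 → [1,2,4,8]=1  [2,4,7,8]=4  [3,5,6,7]=1  [4,6,7,8]=6  [5,6,7,8]=4
  size 5 → [0,1,2,4,8]=1  [1,2,4,7,8]=5  [2,4,6,7,8]=10  [3,5,6,7,8]=5  [4,5,6,7,8]=10
  size 6 → [0,1,2,4,7,8]=6  [1,2,4,6,7,8]=15  [2,4,5,6,7,8]=20  [3,4,5,6,7,8]=15
  size 7 → [0,1,2,4,6,7,8]=21  [1,2,4,5,6,7,8]=35  [2,3,4,5,6,7,8]=35
  first=0(c) contributes 70
  first=3(e) contributes 56
|[w]| = 126

126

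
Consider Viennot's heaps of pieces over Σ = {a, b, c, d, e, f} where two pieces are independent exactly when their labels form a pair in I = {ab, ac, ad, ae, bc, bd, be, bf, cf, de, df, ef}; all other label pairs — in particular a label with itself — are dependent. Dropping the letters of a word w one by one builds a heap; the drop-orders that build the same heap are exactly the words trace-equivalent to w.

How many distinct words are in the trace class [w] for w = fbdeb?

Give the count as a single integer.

0(f) covers ∅
1(b) covers ∅
2(d) covers ∅
3(e) covers ∅
4(b) covers 1:b
floor of heap: 0:f, 1:b, 2:d, 3:e
completions by unplaced set U, small U first (add the entries for U minus each lowest piece of U):
  |U|=1: {0}:1  {2}:1  {3}:1  {4}:1
  |U|=2: {0,2}:2  {0,3}:2  {0,4}:2  {1,4}:1  {2,3}:2  {2,4}:2  {3,4}:2
  |U|=3: {0,1,4}:3  {0,2,3}:6  {0,2,4}:6  {0,3,4}:6  {1,2,4}:3  {1,3,4}:3  {2,3,4}:6
  start at 0(f): 12
  start at 1(b): 24
  start at 2(d): 12
  start at 3(e): 12
sum over floor = 60

60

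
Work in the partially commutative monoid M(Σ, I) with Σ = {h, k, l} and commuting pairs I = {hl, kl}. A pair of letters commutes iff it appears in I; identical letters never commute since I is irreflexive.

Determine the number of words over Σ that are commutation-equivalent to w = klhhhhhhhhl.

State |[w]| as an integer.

55

#0=k has no predecessor
#1=l has no predecessor
#2=h depends on [0:k]
#3=h depends on [2:h]
#4=h depends on [3:h]
#5=h depends on [4:h]
#6=h depends on [5:h]
#7=h depends on [6:h]
#8=h depends on [7:h]
#9=h depends on [8:h]
#10=l depends on [1:l]
sources: [0:k, 1:l]
N(rest) = Σ N(rest − s) over sources s of rest; N(one piece) = 1:
  size 1 → [9]=1  [10]=1
  size 2 → [1,10]=1  [8,9]=1  [9,10]=2
  size 3 → [1,9,10]=3  [7,8,9]=1  [8,9,10]=3
  size 4 → [1,8,9,10]=6  [6,7,8,9]=1  [7,8,9,10]=4
  size 5 → [1,7,8,9,10]=10  [5,6,7,8,9]=1  [6,7,8,9,10]=5
  size 6 → [1,6,7,8,9,10]=15  [4,5,6,7,8,9]=1  [5,6,7,8,9,10]=6
  size 7 → [1,5,6,7,8,9,10]=21  [3,4,5,6,7,8,9]=1  [4,5,6,7,8,9,10]=7
  size 8 → [1,4,5,6,7,8,9,10]=28  [2,3,4,5,6,7,8,9]=1  [3,4,5,6,7,8,9,10]=8
  size 9 → [0,2,3,4,5,6,7,8,9]=1  [1,3,4,5,6,7,8,9,10]=36  [2,3,4,5,6,7,8,9,10]=9
  first=0(k) contributes 45
  first=1(l) contributes 10
|[w]| = 55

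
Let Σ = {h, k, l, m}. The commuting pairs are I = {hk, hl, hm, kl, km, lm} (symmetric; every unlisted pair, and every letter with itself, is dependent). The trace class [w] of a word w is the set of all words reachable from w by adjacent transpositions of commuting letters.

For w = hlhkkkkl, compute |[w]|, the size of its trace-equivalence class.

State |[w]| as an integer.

drop 0:h onto floor
drop 1:l onto floor
drop 2:h onto {0:h}
drop 3:k onto floor
drop 4:k onto {3:k}
drop 5:k onto {4:k}
drop 6:k onto {5:k}
drop 7:l onto {1:l}
ground layer = {0:h, 1:l, 3:k}
drop-orders for the pieces not yet dropped (sum over which currently-grounded one goes next):
  1 to go: {2} 1  {6} 1  {7} 1
  2 to go: {0,2} 1  {1,7} 1  {2,6} 2  {2,7} 2  {5,6} 1  {6,7} 2
  3 to go: {0,2,6} 3  {0,2,7} 3  {1,2,7} 3  {1,6,7} 3  {2,5,6} 3  {2,6,7} 6  {4,5,6} 1  {5,6,7} 3
  4 to go: {0,1,2,7} 6  {0,2,5,6} 6  {0,2,6,7} 12  {1,2,6,7} 12  {1,5,6,7} 6  {2,4,5,6} 4  {2,5,6,7} 12  {3,4,5,6} 1  {4,5,6,7} 4
  5 to go: {0,1,2,6,7} 30  {0,2,4,5,6} 10  {0,2,5,6,7} 30  {1,2,5,6,7} 30  {1,4,5,6,7} 10  {2,3,4,5,6} 5  {2,4,5,6,7} 20  {3,4,5,6,7} 5
  6 to go: {0,1,2,5,6,7} 90  {0,2,3,4,5,6} 15  {0,2,4,5,6,7} 60  {1,2,4,5,6,7} 60  {1,3,4,5,6,7} 15  {2,3,4,5,6,7} 30
  if 0:h drops first: 105 orders
  if 1:l drops first: 105 orders
  if 3:k drops first: 210 orders
heap linearizations: 420

420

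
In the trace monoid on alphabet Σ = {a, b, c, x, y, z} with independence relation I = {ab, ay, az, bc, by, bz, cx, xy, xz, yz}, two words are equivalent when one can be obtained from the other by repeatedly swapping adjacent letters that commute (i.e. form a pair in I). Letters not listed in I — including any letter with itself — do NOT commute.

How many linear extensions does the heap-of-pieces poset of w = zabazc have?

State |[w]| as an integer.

piece 0:z — minimal
piece 1:a — minimal
piece 2:b — minimal
piece 3:a rests on {1:a}
piece 4:z rests on {0:z}
piece 5:c rests on {3:a, 4:z}
minimal pieces: {0:z, 1:a, 2:b}
ways to finish when only these pieces remain (= sum over removing one remaining piece with nothing left below it):
  1 left: {2}→1  {5}→1
  2 left: {2,5}→2  {3,5}→1  {4,5}→1
  3 left: {0,4,5}→1  {1,3,5}→1  {2,3,5}→3  {2,4,5}→3  {3,4,5}→2
  4 left: {0,2,4,5}→4  {0,3,4,5}→3  {1,2,3,5}→4  {1,3,4,5}→3  {2,3,4,5}→8
  placing 0:z first → 15 extensions
  placing 1:a first → 15 extensions
  placing 2:b first → 6 extensions
total linear extensions = 36

36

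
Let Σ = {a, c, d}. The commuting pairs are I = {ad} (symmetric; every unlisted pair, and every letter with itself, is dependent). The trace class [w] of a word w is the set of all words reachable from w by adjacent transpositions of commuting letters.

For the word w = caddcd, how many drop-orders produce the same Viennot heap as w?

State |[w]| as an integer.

#0=c has no predecessor
#1=a depends on [0:c]
#2=d depends on [0:c]
#3=d depends on [2:d]
#4=c depends on [1:a, 3:d]
#5=d depends on [4:c]
sources: [0:c]
N(rest) = Σ N(rest − s) over sources s of rest; N(one piece) = 1:
  size 1 → [5]=1
  size 2 → [4,5]=1
  size 3 → [1,4,5]=1  [3,4,5]=1
  size 4 → [1,3,4,5]=2  [2,3,4,5]=1
  first=0(c) contributes 3

3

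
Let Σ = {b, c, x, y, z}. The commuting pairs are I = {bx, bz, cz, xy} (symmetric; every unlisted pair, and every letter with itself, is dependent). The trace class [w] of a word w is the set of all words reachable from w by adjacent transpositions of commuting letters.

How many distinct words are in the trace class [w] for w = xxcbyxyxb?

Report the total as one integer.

15

drop 0:x onto floor
drop 1:x onto {0:x}
drop 2:c onto {1:x}
drop 3:b onto {2:c}
drop 4:y onto {3:b}
drop 5:x onto {2:c}
drop 6:y onto {4:y}
drop 7:x onto {5:x}
drop 8:b onto {6:y}
ground layer = {0:x}
drop-orders for the pieces not yet dropped (sum over which currently-grounded one goes next):
  1 to go: {7} 1  {8} 1
  2 to go: {5,7} 1  {6,8} 1  {7,8} 2
  3 to go: {4,6,8} 1  {5,7,8} 3  {6,7,8} 3
  4 to go: {3,4,6,8} 1  {4,6,7,8} 4  {5,6,7,8} 6
  5 to go: {3,4,6,7,8} 5  {4,5,6,7,8} 10
  6 to go: {3,4,5,6,7,8} 15
  7 to go: {2,3,4,5,6,7,8} 15
  if 0:x drops first: 15 orders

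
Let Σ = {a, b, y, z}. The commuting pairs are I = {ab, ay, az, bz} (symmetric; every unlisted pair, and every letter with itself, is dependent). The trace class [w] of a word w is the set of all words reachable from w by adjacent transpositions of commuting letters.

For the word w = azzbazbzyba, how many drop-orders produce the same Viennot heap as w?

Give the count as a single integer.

2475

#0=a has no predecessor
#1=z has no predecessor
#2=z depends on [1:z]
#3=b has no predecessor
#4=a depends on [0:a]
#5=z depends on [2:z]
#6=b depends on [3:b]
#7=z depends on [5:z]
#8=y depends on [6:b, 7:z]
#9=b depends on [8:y]
#10=a depends on [4:a]
sources: [0:a, 1:z, 3:b]
N(rest) = Σ N(rest − s) over sources s of rest; N(one piece) = 1:
  size 1 → [9]=1  [10]=1
  size 2 → [4,10]=1  [8,9]=1  [9,10]=2
  size 3 → [0,4,10]=1  [4,9,10]=3  [6,8,9]=1  [7,8,9]=1  [8,9,10]=3
  size 4 → [0,4,9,10]=4  [3,6,8,9]=1  [4,8,9,10]=6  [5,7,8,9]=1  [6,7,8,9]=2  [6,8,9,10]=4  [7,8,9,10]=4
  size 5 → [0,4,8,9,10]=10  [2,5,7,8,9]=1  [3,6,7,8,9]=3  [3,6,8,9,10]=5  [4,6,8,9,10]=10  [4,7,8,9,10]=10  [5,6,7,8,9]=3  [5,7,8,9,10]=5  [6,7,8,9,10]=10
  size 6 → [0,4,6,8,9,10]=20  [0,4,7,8,9,10]=20  [1,2,5,7,8,9]=1  [2,5,6,7,8,9]=4  [2,5,7,8,9,10]=6  [3,4,6,8,9,10]=15  [3,5,6,7,8,9]=6  [3,6,7,8,9,10]=18  [4,5,7,8,9,10]=15  [4,6,7,8,9,10]=30  [5,6,7,8,9,10]=18
  size 7 → [0,3,4,6,8,9,10]=35  [0,4,5,7,8,9,10]=35  [0,4,6,7,8,9,10]=70  [1,2,5,6,7,8,9]=5  [1,2,5,7,8,9,10]=7  [2,3,5,6,7,8,9]=10  [2,4,5,7,8,9,10]=21  [2,5,6,7,8,9,10]=28  [3,4,6,7,8,9,10]=63  [3,5,6,7,8,9,10]=42  [4,5,6,7,8,9,10]=63
  size 8 → [0,2,4,5,7,8,9,10]=56  [0,3,4,6,7,8,9,10]=168  [0,4,5,6,7,8,9,10]=168  [1,2,3,5,6,7,8,9]=15  [1,2,4,5,7,8,9,10]=28  [1,2,5,6,7,8,9,10]=40  [2,3,5,6,7,8,9,10]=80  [2,4,5,6,7,8,9,10]=112  [3,4,5,6,7,8,9,10]=168
  size 9 → [0,1,2,4,5,7,8,9,10]=84  [0,2,4,5,6,7,8,9,10]=336  [0,3,4,5,6,7,8,9,10]=504  [1,2,3,5,6,7,8,9,10]=135  [1,2,4,5,6,7,8,9,10]=180  [2,3,4,5,6,7,8,9,10]=360
  first=0(a) contributes 675
  first=1(z) contributes 1200
  first=3(b) contributes 600
|[w]| = 2475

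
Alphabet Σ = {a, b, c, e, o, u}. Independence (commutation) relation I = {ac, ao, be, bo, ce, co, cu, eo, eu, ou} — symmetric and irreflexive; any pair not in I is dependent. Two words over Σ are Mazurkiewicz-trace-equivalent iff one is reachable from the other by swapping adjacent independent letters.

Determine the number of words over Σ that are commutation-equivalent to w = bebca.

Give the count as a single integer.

drop 0:b onto floor
drop 1:e onto floor
drop 2:b onto {0:b}
drop 3:c onto {2:b}
drop 4:a onto {1:e, 2:b}
ground layer = {0:b, 1:e}
drop-orders for the pieces not yet dropped (sum over which currently-grounded one goes next):
  1 to go: {3} 1  {4} 1
  2 to go: {1,4} 1  {3,4} 2
  3 to go: {1,3,4} 3  {2,3,4} 2
  if 0:b drops first: 5 orders
  if 1:e drops first: 2 orders
heap linearizations: 7

7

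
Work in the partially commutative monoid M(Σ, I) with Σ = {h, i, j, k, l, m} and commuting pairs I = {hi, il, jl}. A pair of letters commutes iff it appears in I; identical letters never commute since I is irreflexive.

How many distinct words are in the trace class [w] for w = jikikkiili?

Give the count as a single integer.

4

#0=j has no predecessor
#1=i depends on [0:j]
#2=k depends on [1:i]
#3=i depends on [2:k]
#4=k depends on [3:i]
#5=k depends on [4:k]
#6=i depends on [5:k]
#7=i depends on [6:i]
#8=l depends on [5:k]
#9=i depends on [7:i]
sources: [0:j]
N(rest) = Σ N(rest − s) over sources s of rest; N(one piece) = 1:
  size 1 → [8]=1  [9]=1
  size 2 → [7,9]=1  [8,9]=2
  size 3 → [6,7,9]=1  [7,8,9]=3
  size 4 → [6,7,8,9]=4
  size 5 → [5,6,7,8,9]=4
  size 6 → [4,5,6,7,8,9]=4
  size 7 → [3,4,5,6,7,8,9]=4
  size 8 → [2,3,4,5,6,7,8,9]=4
  first=0(j) contributes 4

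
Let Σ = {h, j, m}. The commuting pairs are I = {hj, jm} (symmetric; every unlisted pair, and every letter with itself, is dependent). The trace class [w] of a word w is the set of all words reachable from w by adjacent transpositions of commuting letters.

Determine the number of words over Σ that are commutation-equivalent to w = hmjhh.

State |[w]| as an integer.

0(h) covers ∅
1(m) covers 0:h
2(j) covers ∅
3(h) covers 1:m
4(h) covers 3:h
floor of heap: 0:h, 2:j
completions by unplaced set U, small U first (add the entries for U minus each lowest piece of U):
  |U|=1: {2}:1  {4}:1
  |U|=2: {2,4}:2  {3,4}:1
  |U|=3: {1,3,4}:1  {2,3,4}:3
  start at 0(h): 4
  start at 2(j): 1
sum over floor = 5

5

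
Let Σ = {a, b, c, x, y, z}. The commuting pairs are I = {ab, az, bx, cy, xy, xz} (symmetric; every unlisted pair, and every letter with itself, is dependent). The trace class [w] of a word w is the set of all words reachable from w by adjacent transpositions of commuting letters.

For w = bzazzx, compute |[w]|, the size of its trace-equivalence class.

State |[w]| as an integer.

15

#0=b has no predecessor
#1=z depends on [0:b]
#2=a has no predecessor
#3=z depends on [1:z]
#4=z depends on [3:z]
#5=x depends on [2:a]
sources: [0:b, 2:a]
N(rest) = Σ N(rest − s) over sources s of rest; N(one piece) = 1:
  size 1 → [4]=1  [5]=1
  size 2 → [2,5]=1  [3,4]=1  [4,5]=2
  size 3 → [1,3,4]=1  [2,4,5]=3  [3,4,5]=3
  size 4 → [0,1,3,4]=1  [1,3,4,5]=4  [2,3,4,5]=6
  first=0(b) contributes 10
  first=2(a) contributes 5
|[w]| = 15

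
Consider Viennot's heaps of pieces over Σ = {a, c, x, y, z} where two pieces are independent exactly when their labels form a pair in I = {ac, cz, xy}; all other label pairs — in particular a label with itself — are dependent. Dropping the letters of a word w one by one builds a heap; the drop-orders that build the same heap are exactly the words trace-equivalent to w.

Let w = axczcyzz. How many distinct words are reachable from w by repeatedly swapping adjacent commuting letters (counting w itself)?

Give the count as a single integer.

piece 0:a — minimal
piece 1:x rests on {0:a}
piece 2:c rests on {1:x}
piece 3:z rests on {1:x}
piece 4:c rests on {2:c}
piece 5:y rests on {3:z, 4:c}
piece 6:z rests on {5:y}
piece 7:z rests on {6:z}
minimal pieces: {0:a}
ways to finish when only these pieces remain (= sum over removing one remaining piece with nothing left below it):
  1 left: {7}→1
  2 left: {6,7}→1
  3 left: {5,6,7}→1
  4 left: {3,5,6,7}→1  {4,5,6,7}→1
  5 left: {2,4,5,6,7}→1  {3,4,5,6,7}→2
  6 left: {2,3,4,5,6,7}→3
  placing 0:a first → 3 extensions

3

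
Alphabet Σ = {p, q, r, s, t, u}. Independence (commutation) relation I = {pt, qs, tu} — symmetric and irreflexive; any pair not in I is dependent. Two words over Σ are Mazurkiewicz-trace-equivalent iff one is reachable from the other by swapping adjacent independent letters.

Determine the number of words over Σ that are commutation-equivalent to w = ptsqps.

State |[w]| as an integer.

drop 0:p onto floor
drop 1:t onto floor
drop 2:s onto {0:p, 1:t}
drop 3:q onto {0:p, 1:t}
drop 4:p onto {2:s, 3:q}
drop 5:s onto {4:p}
ground layer = {0:p, 1:t}
drop-orders for the pieces not yet dropped (sum over which currently-grounded one goes next):
  1 to go: {5} 1
  2 to go: {4,5} 1
  3 to go: {2,4,5} 1  {3,4,5} 1
  4 to go: {2,3,4,5} 2
  if 0:p drops first: 2 orders
  if 1:t drops first: 2 orders
heap linearizations: 4

4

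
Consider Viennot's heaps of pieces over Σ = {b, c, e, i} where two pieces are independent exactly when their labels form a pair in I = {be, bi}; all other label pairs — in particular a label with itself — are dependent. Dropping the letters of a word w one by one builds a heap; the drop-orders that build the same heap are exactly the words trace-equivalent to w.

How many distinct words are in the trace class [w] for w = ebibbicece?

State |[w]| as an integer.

#0=e has no predecessor
#1=b has no predecessor
#2=i depends on [0:e]
#3=b depends on [1:b]
#4=b depends on [3:b]
#5=i depends on [2:i]
#6=c depends on [4:b, 5:i]
#7=e depends on [6:c]
#8=c depends on [7:e]
#9=e depends on [8:c]
sources: [0:e, 1:b]
N(rest) = Σ N(rest − s) over sources s of rest; N(one piece) = 1:
  size 1 → [9]=1
  size 2 → [8,9]=1
  size 3 → [7,8,9]=1
  size 4 → [6,7,8,9]=1
  size 5 → [4,6,7,8,9]=1  [5,6,7,8,9]=1
  size 6 → [2,5,6,7,8,9]=1  [3,4,6,7,8,9]=1  [4,5,6,7,8,9]=2
  size 7 → [0,2,5,6,7,8,9]=1  [1,3,4,6,7,8,9]=1  [2,4,5,6,7,8,9]=3  [3,4,5,6,7,8,9]=3
  size 8 → [0,2,4,5,6,7,8,9]=4  [1,3,4,5,6,7,8,9]=4  [2,3,4,5,6,7,8,9]=6
  first=0(e) contributes 10
  first=1(b) contributes 10
|[w]| = 20

20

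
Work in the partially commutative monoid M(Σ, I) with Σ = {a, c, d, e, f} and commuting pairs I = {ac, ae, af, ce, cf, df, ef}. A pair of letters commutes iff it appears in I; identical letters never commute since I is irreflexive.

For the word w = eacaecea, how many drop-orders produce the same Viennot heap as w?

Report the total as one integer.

560

#0=e has no predecessor
#1=a has no predecessor
#2=c has no predecessor
#3=a depends on [1:a]
#4=e depends on [0:e]
#5=c depends on [2:c]
#6=e depends on [4:e]
#7=a depends on [3:a]
sources: [0:e, 1:a, 2:c]
N(rest) = Σ N(rest − s) over sources s of rest; N(one piece) = 1:
  size 1 → [5]=1  [6]=1  [7]=1
  size 2 → [2,5]=1  [3,7]=1  [4,6]=1  [5,6]=2  [5,7]=2  [6,7]=2
  size 3 → [0,4,6]=1  [1,3,7]=1  [2,5,6]=3  [2,5,7]=3  [3,5,7]=3  [3,6,7]=3  [4,5,6]=3  [4,6,7]=3  [5,6,7]=6
  size 4 → [0,4,5,6]=4  [0,4,6,7]=4  [1,3,5,7]=4  [1,3,6,7]=4  [2,3,5,7]=6  [2,4,5,6]=6  [2,5,6,7]=12  [3,4,6,7]=6  [3,5,6,7]=12  [4,5,6,7]=12
  size 5 → [0,2,4,5,6]=10  [0,3,4,6,7]=10  [0,4,5,6,7]=20  [1,2,3,5,7]=10  [1,3,4,6,7]=10  [1,3,5,6,7]=20  [2,3,5,6,7]=30  [2,4,5,6,7]=30  [3,4,5,6,7]=30
  size 6 → [0,1,3,4,6,7]=20  [0,2,4,5,6,7]=60  [0,3,4,5,6,7]=60  [1,2,3,5,6,7]=60  [1,3,4,5,6,7]=60  [2,3,4,5,6,7]=90
  first=0(e) contributes 210
  first=1(a) contributes 210
  first=2(c) contributes 140
|[w]| = 560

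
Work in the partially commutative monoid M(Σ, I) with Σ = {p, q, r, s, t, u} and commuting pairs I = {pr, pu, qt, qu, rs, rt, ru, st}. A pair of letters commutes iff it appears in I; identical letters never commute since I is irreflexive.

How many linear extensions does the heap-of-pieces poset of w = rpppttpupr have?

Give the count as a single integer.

piece 0:r — minimal
piece 1:p — minimal
piece 2:p rests on {1:p}
piece 3:p rests on {2:p}
piece 4:t rests on {3:p}
piece 5:t rests on {4:t}
piece 6:p rests on {5:t}
piece 7:u rests on {5:t}
piece 8:p rests on {6:p}
piece 9:r rests on {0:r}
minimal pieces: {0:r, 1:p}
ways to finish when only these pieces remain (= sum over removing one remaining piece with nothing left below it):
  1 left: {7}→1  {8}→1  {9}→1
  2 left: {0,9}→1  {6,8}→1  {7,8}→2  {7,9}→2  {8,9}→2
  3 left: {0,7,9}→3  {0,8,9}→3  {6,7,8}→3  {6,8,9}→3  {7,8,9}→6
  4 left: {0,6,8,9}→6  {0,7,8,9}→12  {5,6,7,8}→3  {6,7,8,9}→12
  5 left: {0,6,7,8,9}→30  {4,5,6,7,8}→3  {5,6,7,8,9}→15
  6 left: {0,5,6,7,8,9}→45  {3,4,5,6,7,8}→3  {4,5,6,7,8,9}→18
  7 left: {0,4,5,6,7,8,9}→63  {2,3,4,5,6,7,8}→3  {3,4,5,6,7,8,9}→21
  8 left: {0,3,4,5,6,7,8,9}→84  {1,2,3,4,5,6,7,8}→3  {2,3,4,5,6,7,8,9}→24
  placing 0:r first → 27 extensions
  placing 1:p first → 108 extensions
total linear extensions = 135

135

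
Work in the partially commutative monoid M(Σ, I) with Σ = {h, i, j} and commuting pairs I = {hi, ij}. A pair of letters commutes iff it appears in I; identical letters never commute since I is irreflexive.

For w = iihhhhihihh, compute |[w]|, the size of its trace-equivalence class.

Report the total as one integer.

330

#0=i has no predecessor
#1=i depends on [0:i]
#2=h has no predecessor
#3=h depends on [2:h]
#4=h depends on [3:h]
#5=h depends on [4:h]
#6=i depends on [1:i]
#7=h depends on [5:h]
#8=i depends on [6:i]
#9=h depends on [7:h]
#10=h depends on [9:h]
sources: [0:i, 2:h]
N(rest) = Σ N(rest − s) over sources s of rest; N(one piece) = 1:
  size 1 → [8]=1  [10]=1
  size 2 → [6,8]=1  [8,10]=2  [9,10]=1
  size 3 → [1,6,8]=1  [6,8,10]=3  [7,9,10]=1  [8,9,10]=3
  size 4 → [0,1,6,8]=1  [1,6,8,10]=4  [5,7,9,10]=1  [6,8,9,10]=6  [7,8,9,10]=4
  size 5 → [0,1,6,8,10]=5  [1,6,8,9,10]=10  [4,5,7,9,10]=1  [5,7,8,9,10]=5  [6,7,8,9,10]=10
  size 6 → [0,1,6,8,9,10]=15  [1,6,7,8,9,10]=20  [3,4,5,7,9,10]=1  [4,5,7,8,9,10]=6  [5,6,7,8,9,10]=15
  size 7 → [0,1,6,7,8,9,10]=35  [1,5,6,7,8,9,10]=35  [2,3,4,5,7,9,10]=1  [3,4,5,7,8,9,10]=7  [4,5,6,7,8,9,10]=21
  size 8 → [0,1,5,6,7,8,9,10]=70  [1,4,5,6,7,8,9,10]=56  [2,3,4,5,7,8,9,10]=8  [3,4,5,6,7,8,9,10]=28
  size 9 → [0,1,4,5,6,7,8,9,10]=126  [1,3,4,5,6,7,8,9,10]=84  [2,3,4,5,6,7,8,9,10]=36
  first=0(i) contributes 120
  first=2(h) contributes 210
|[w]| = 330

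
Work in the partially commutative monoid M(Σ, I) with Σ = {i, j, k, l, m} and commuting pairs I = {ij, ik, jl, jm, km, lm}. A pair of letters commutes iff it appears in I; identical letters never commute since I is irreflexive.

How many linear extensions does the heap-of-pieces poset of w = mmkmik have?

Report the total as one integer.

15

piece 0:m — minimal
piece 1:m rests on {0:m}
piece 2:k — minimal
piece 3:m rests on {1:m}
piece 4:i rests on {3:m}
piece 5:k rests on {2:k}
minimal pieces: {0:m, 2:k}
ways to finish when only these pieces remain (= sum over removing one remaining piece with nothing left below it):
  1 left: {4}→1  {5}→1
  2 left: {2,5}→1  {3,4}→1  {4,5}→2
  3 left: {1,3,4}→1  {2,4,5}→3  {3,4,5}→3
  4 left: {0,1,3,4}→1  {1,3,4,5}→4  {2,3,4,5}→6
  placing 0:m first → 10 extensions
  placing 2:k first → 5 extensions
total linear extensions = 15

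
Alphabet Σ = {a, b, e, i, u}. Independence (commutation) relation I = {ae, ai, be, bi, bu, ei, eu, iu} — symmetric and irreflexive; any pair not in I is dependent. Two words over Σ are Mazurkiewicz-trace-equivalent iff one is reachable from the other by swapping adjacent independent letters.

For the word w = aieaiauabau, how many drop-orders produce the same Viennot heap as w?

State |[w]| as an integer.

495

piece 0:a — minimal
piece 1:i — minimal
piece 2:e — minimal
piece 3:a rests on {0:a}
piece 4:i rests on {1:i}
piece 5:a rests on {3:a}
piece 6:u rests on {5:a}
piece 7:a rests on {6:u}
piece 8:b rests on {7:a}
piece 9:a rests on {8:b}
piece 10:u rests on {9:a}
minimal pieces: {0:a, 1:i, 2:e}
ways to finish when only these pieces remain (= sum over removing one remaining piece with nothing left below it):
  1 left: {2}→1  {4}→1  {10}→1
  2 left: {1,4}→1  {2,4}→2  {2,10}→2  {4,10}→2  {9,10}→1
  3 left: {1,2,4}→3  {1,4,10}→3  {2,4,10}→6  {2,9,10}→3  {4,9,10}→3  {8,9,10}→1
  4 left: {1,2,4,10}→12  {1,4,9,10}→6  {2,4,9,10}→12  {2,8,9,10}→4  {4,8,9,10}→4  {7,8,9,10}→1
  5 left: {1,2,4,9,10}→30  {1,4,8,9,10}→10  {2,4,8,9,10}→20  {2,7,8,9,10}→5  {4,7,8,9,10}→5  {6,7,8,9,10}→1
  6 left: {1,2,4,8,9,10}→60  {1,4,7,8,9,10}→15  {2,4,7,8,9,10}→30  {2,6,7,8,9,10}→6  {4,6,7,8,9,10}→6  {5,6,7,8,9,10}→1
  7 left: {1,2,4,7,8,9,10}→105  {1,4,6,7,8,9,10}→21  {2,4,6,7,8,9,10}→42  {2,5,6,7,8,9,10}→7  {3,5,6,7,8,9,10}→1  {4,5,6,7,8,9,10}→7
  8 left: {0,3,5,6,7,8,9,10}→1  {1,2,4,6,7,8,9,10}→168  {1,4,5,6,7,8,9,10}→28  {2,3,5,6,7,8,9,10}→8  {2,4,5,6,7,8,9,10}→56  {3,4,5,6,7,8,9,10}→8
  9 left: {0,2,3,5,6,7,8,9,10}→9  {0,3,4,5,6,7,8,9,10}→9  {1,2,4,5,6,7,8,9,10}→252  {1,3,4,5,6,7,8,9,10}→36  {2,3,4,5,6,7,8,9,10}→72
  placing 0:a first → 360 extensions
  placing 1:i first → 90 extensions
  placing 2:e first → 45 extensions
total linear extensions = 495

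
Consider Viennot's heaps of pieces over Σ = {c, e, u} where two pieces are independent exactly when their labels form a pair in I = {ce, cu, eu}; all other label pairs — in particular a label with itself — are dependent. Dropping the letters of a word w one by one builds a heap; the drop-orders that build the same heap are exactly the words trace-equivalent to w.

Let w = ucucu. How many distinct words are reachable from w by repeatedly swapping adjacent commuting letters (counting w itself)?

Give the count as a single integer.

piece 0:u — minimal
piece 1:c — minimal
piece 2:u rests on {0:u}
piece 3:c rests on {1:c}
piece 4:u rests on {2:u}
minimal pieces: {0:u, 1:c}
ways to finish when only these pieces remain (= sum over removing one remaining piece with nothing left below it):
  1 left: {3}→1  {4}→1
  2 left: {1,3}→1  {2,4}→1  {3,4}→2
  3 left: {0,2,4}→1  {1,3,4}→3  {2,3,4}→3
  placing 0:u first → 6 extensions
  placing 1:c first → 4 extensions
total linear extensions = 10

10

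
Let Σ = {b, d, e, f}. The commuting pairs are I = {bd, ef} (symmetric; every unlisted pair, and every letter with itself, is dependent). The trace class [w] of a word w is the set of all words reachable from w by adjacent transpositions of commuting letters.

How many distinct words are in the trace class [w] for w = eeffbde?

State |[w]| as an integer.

12

#0=e has no predecessor
#1=e depends on [0:e]
#2=f has no predecessor
#3=f depends on [2:f]
#4=b depends on [1:e, 3:f]
#5=d depends on [1:e, 3:f]
#6=e depends on [4:b, 5:d]
sources: [0:e, 2:f]
N(rest) = Σ N(rest − s) over sources s of rest; N(one piece) = 1:
  size 1 → [6]=1
  size 2 → [4,6]=1  [5,6]=1
  size 3 → [4,5,6]=2
  size 4 → [1,4,5,6]=2  [3,4,5,6]=2
  size 5 → [0,1,4,5,6]=2  [1,3,4,5,6]=4  [2,3,4,5,6]=2
  first=0(e) contributes 6
  first=2(f) contributes 6
|[w]| = 12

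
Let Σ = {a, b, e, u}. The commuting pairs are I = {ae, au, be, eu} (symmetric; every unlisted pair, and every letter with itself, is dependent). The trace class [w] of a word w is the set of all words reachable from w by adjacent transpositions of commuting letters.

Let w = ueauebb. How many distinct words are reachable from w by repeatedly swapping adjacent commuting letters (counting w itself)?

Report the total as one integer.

0(u) covers ∅
1(e) covers ∅
2(a) covers ∅
3(u) covers 0:u
4(e) covers 1:e
5(b) covers 2:a, 3:u
6(b) covers 5:b
floor of heap: 0:u, 1:e, 2:a
completions by unplaced set U, small U first (add the entries for U minus each lowest piece of U):
  |U|=1: {4}:1  {6}:1
  |U|=2: {1,4}:1  {4,6}:2  {5,6}:1
  |U|=3: {1,4,6}:3  {2,5,6}:1  {3,5,6}:1  {4,5,6}:3
  |U|=4: {0,3,5,6}:1  {1,4,5,6}:6  {2,3,5,6}:2  {2,4,5,6}:4  {3,4,5,6}:4
  |U|=5: {0,2,3,5,6}:3  {0,3,4,5,6}:5  {1,2,4,5,6}:10  {1,3,4,5,6}:10  {2,3,4,5,6}:10
  start at 0(u): 30
  start at 1(e): 18
  start at 2(a): 15
sum over floor = 63

63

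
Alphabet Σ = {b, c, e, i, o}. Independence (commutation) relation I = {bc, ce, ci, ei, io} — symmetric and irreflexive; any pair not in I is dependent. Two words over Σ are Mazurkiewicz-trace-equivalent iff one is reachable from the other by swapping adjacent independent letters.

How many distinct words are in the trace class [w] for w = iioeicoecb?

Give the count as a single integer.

448

#0=i has no predecessor
#1=i depends on [0:i]
#2=o has no predecessor
#3=e depends on [2:o]
#4=i depends on [1:i]
#5=c depends on [2:o]
#6=o depends on [3:e, 5:c]
#7=e depends on [6:o]
#8=c depends on [6:o]
#9=b depends on [4:i, 7:e]
sources: [0:i, 2:o]
N(rest) = Σ N(rest − s) over sources s of rest; N(one piece) = 1:
  size 1 → [8]=1  [9]=1
  size 2 → [4,9]=1  [7,9]=1  [8,9]=2
  size 3 → [1,4,9]=1  [4,7,9]=2  [4,8,9]=3  [7,8,9]=3
  size 4 → [0,1,4,9]=1  [1,4,7,9]=3  [1,4,8,9]=4  [4,7,8,9]=8  [6,7,8,9]=3
  size 5 → [0,1,4,7,9]=4  [0,1,4,8,9]=5  [1,4,7,8,9]=15  [3,6,7,8,9]=3  [4,6,7,8,9]=11  [5,6,7,8,9]=3
  size 6 → [0,1,4,7,8,9]=24  [1,4,6,7,8,9]=26  [3,4,6,7,8,9]=14  [3,5,6,7,8,9]=6  [4,5,6,7,8,9]=14
  size 7 → [0,1,4,6,7,8,9]=50  [1,3,4,6,7,8,9]=40  [1,4,5,6,7,8,9]=40  [2,3,5,6,7,8,9]=6  [3,4,5,6,7,8,9]=34
  size 8 → [0,1,3,4,6,7,8,9]=90  [0,1,4,5,6,7,8,9]=90  [1,3,4,5,6,7,8,9]=114  [2,3,4,5,6,7,8,9]=40
  first=0(i) contributes 154
  first=2(o) contributes 294
|[w]| = 448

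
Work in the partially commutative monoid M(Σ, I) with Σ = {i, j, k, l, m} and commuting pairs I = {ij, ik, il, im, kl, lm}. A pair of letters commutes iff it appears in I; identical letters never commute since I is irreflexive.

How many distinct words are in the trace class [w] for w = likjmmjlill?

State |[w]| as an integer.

#0=l has no predecessor
#1=i has no predecessor
#2=k has no predecessor
#3=j depends on [0:l, 2:k]
#4=m depends on [3:j]
#5=m depends on [4:m]
#6=j depends on [5:m]
#7=l depends on [6:j]
#8=i depends on [1:i]
#9=l depends on [7:l]
#10=l depends on [9:l]
sources: [0:l, 1:i, 2:k]
N(rest) = Σ N(rest − s) over sources s of rest; N(one piece) = 1:
  size 1 → [8]=1  [10]=1
  size 2 → [1,8]=1  [8,10]=2  [9,10]=1
  size 3 → [1,8,10]=3  [7,9,10]=1  [8,9,10]=3
  size 4 → [1,8,9,10]=6  [6,7,9,10]=1  [7,8,9,10]=4
  size 5 → [1,7,8,9,10]=10  [5,6,7,9,10]=1  [6,7,8,9,10]=5
  size 6 → [1,6,7,8,9,10]=15  [4,5,6,7,9,10]=1  [5,6,7,8,9,10]=6
  size 7 → [1,5,6,7,8,9,10]=21  [3,4,5,6,7,9,10]=1  [4,5,6,7,8,9,10]=7
  size 8 → [0,3,4,5,6,7,9,10]=1  [1,4,5,6,7,8,9,10]=28  [2,3,4,5,6,7,9,10]=1  [3,4,5,6,7,8,9,10]=8
  size 9 → [0,2,3,4,5,6,7,9,10]=2  [0,3,4,5,6,7,8,9,10]=9  [1,3,4,5,6,7,8,9,10]=36  [2,3,4,5,6,7,8,9,10]=9
  first=0(l) contributes 45
  first=1(i) contributes 20
  first=2(k) contributes 45
|[w]| = 110

110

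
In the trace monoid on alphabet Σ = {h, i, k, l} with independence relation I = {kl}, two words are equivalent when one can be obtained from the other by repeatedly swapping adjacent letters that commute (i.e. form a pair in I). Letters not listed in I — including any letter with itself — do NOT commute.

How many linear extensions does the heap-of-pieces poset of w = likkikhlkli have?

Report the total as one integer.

0(l) covers ∅
1(i) covers 0:l
2(k) covers 1:i
3(k) covers 2:k
4(i) covers 3:k
5(k) covers 4:i
6(h) covers 5:k
7(l) covers 6:h
8(k) covers 6:h
9(l) covers 7:l
10(i) covers 8:k, 9:l
floor of heap: 0:l
completions by unplaced set U, small U first (add the entries for U minus each lowest piece of U):
  |U|=1: {10}:1
  |U|=2: {8,10}:1  {9,10}:1
  |U|=3: {7,9,10}:1  {8,9,10}:2
  |U|=4: {7,8,9,10}:3
  |U|=5: {6,7,8,9,10}:3
  |U|=6: {5,6,7,8,9,10}:3
  |U|=7: {4,5,6,7,8,9,10}:3
  |U|=8: {3,4,5,6,7,8,9,10}:3
  |U|=9: {2,3,4,5,6,7,8,9,10}:3
  start at 0(l): 3

3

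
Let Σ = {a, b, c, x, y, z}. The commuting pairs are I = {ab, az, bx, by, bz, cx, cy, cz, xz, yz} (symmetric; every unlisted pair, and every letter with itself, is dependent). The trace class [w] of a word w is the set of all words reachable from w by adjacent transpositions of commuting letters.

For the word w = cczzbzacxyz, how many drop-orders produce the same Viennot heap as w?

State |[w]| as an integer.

drop 0:c onto floor
drop 1:c onto {0:c}
drop 2:z onto floor
drop 3:z onto {2:z}
drop 4:b onto {1:c}
drop 5:z onto {3:z}
drop 6:a onto {1:c}
drop 7:c onto {4:b, 6:a}
drop 8:x onto {6:a}
drop 9:y onto {8:x}
drop 10:z onto {5:z}
ground layer = {0:c, 2:z}
drop-orders for the pieces not yet dropped (sum over which currently-grounded one goes next):
  1 to go: {7} 1  {9} 1  {10} 1
  2 to go: {4,7} 1  {5,10} 1  {7,9} 2  {7,10} 2  {8,9} 1  {9,10} 2
  3 to go: {3,5,10} 1  {4,7,9} 3  {4,7,10} 3  {5,7,10} 3  {5,9,10} 3  {7,8,9} 3  {7,9,10} 6  {8,9,10} 3
  4 to go: {2,3,5,10} 1  {3,5,7,10} 4  {3,5,9,10} 4  {4,5,7,10} 6  {4,7,8,9} 6  {4,7,9,10} 12  {5,7,9,10} 12  {5,8,9,10} 6  {6,7,8,9} 3  {7,8,9,10} 12
  5 to go: {2,3,5,7,10} 5  {2,3,5,9,10} 5  {3,4,5,7,10} 10  {3,5,7,9,10} 20  {3,5,8,9,10} 10  {4,5,7,9,10} 30  {4,6,7,8,9} 9  {4,7,8,9,10} 30  {5,7,8,9,10} 30  {6,7,8,9,10} 15
  6 to go: {1,4,6,7,8,9} 9  {2,3,4,5,7,10} 15  {2,3,5,7,9,10} 30  {2,3,5,8,9,10} 15  {3,4,5,7,9,10} 60  {3,5,7,8,9,10} 60  {4,5,7,8,9,10} 90  {4,6,7,8,9,10} 54  {5,6,7,8,9,10} 45
  7 to go: {0,1,4,6,7,8,9} 9  {1,4,6,7,8,9,10} 63  {2,3,4,5,7,9,10} 105  {2,3,5,7,8,9,10} 105  {3,4,5,7,8,9,10} 210  {3,5,6,7,8,9,10} 105  {4,5,6,7,8,9,10} 189
  8 to go: {0,1,4,6,7,8,9,10} 72  {1,4,5,6,7,8,9,10} 252  {2,3,4,5,7,8,9,10} 420  {2,3,5,6,7,8,9,10} 210  {3,4,5,6,7,8,9,10} 504
  9 to go: {0,1,4,5,6,7,8,9,10} 324  {1,3,4,5,6,7,8,9,10} 756  {2,3,4,5,6,7,8,9,10} 1134
  if 0:c drops first: 1890 orders
  if 2:z drops first: 1080 orders
heap linearizations: 2970

2970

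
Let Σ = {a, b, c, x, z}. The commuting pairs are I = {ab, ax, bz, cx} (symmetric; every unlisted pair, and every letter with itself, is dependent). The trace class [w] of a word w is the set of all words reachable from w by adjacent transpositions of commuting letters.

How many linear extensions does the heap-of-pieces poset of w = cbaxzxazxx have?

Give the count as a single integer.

drop 0:c onto floor
drop 1:b onto {0:c}
drop 2:a onto {0:c}
drop 3:x onto {1:b}
drop 4:z onto {2:a, 3:x}
drop 5:x onto {4:z}
drop 6:a onto {4:z}
drop 7:z onto {5:x, 6:a}
drop 8:x onto {7:z}
drop 9:x onto {8:x}
ground layer = {0:c}
drop-orders for the pieces not yet dropped (sum over which currently-grounded one goes next):
  1 to go: {9} 1
  2 to go: {8,9} 1
  3 to go: {7,8,9} 1
  4 to go: {5,7,8,9} 1  {6,7,8,9} 1
  5 to go: {5,6,7,8,9} 2
  6 to go: {4,5,6,7,8,9} 2
  7 to go: {2,4,5,6,7,8,9} 2  {3,4,5,6,7,8,9} 2
  8 to go: {1,3,4,5,6,7,8,9} 2  {2,3,4,5,6,7,8,9} 4
  if 0:c drops first: 6 orders

6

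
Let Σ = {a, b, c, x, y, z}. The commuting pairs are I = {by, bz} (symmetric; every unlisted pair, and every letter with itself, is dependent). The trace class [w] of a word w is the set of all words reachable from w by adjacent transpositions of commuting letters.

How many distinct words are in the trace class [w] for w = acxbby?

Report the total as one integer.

3

0(a) covers ∅
1(c) covers 0:a
2(x) covers 1:c
3(b) covers 2:x
4(b) covers 3:b
5(y) covers 2:x
floor of heap: 0:a
completions by unplaced set U, small U first (add the entries for U minus each lowest piece of U):
  |U|=1: {4}:1  {5}:1
  |U|=2: {3,4}:1  {4,5}:2
  |U|=3: {3,4,5}:3
  |U|=4: {2,3,4,5}:3
  start at 0(a): 3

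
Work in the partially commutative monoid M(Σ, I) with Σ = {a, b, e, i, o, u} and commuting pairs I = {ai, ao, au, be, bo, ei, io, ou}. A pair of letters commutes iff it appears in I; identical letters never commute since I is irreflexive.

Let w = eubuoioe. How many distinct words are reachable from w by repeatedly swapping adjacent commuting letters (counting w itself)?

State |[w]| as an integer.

drop 0:e onto floor
drop 1:u onto {0:e}
drop 2:b onto {1:u}
drop 3:u onto {2:b}
drop 4:o onto {0:e}
drop 5:i onto {3:u}
drop 6:o onto {4:o}
drop 7:e onto {3:u, 6:o}
ground layer = {0:e}
drop-orders for the pieces not yet dropped (sum over which currently-grounded one goes next):
  1 to go: {5} 1  {7} 1
  2 to go: {5,7} 2  {6,7} 1
  3 to go: {3,5,7} 2  {4,6,7} 1  {5,6,7} 3
  4 to go: {2,3,5,7} 2  {3,5,6,7} 5  {4,5,6,7} 4
  5 to go: {1,2,3,5,7} 2  {2,3,5,6,7} 7  {3,4,5,6,7} 9
  6 to go: {1,2,3,5,6,7} 9  {2,3,4,5,6,7} 16
  if 0:e drops first: 25 orders

25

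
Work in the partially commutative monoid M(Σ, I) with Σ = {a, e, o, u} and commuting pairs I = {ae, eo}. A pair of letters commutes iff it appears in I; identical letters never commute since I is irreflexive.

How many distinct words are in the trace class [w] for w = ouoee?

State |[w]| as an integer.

3

#0=o has no predecessor
#1=u depends on [0:o]
#2=o depends on [1:u]
#3=e depends on [1:u]
#4=e depends on [3:e]
sources: [0:o]
N(rest) = Σ N(rest − s) over sources s of rest; N(one piece) = 1:
  size 1 → [2]=1  [4]=1
  size 2 → [2,4]=2  [3,4]=1
  size 3 → [2,3,4]=3
  first=0(o) contributes 3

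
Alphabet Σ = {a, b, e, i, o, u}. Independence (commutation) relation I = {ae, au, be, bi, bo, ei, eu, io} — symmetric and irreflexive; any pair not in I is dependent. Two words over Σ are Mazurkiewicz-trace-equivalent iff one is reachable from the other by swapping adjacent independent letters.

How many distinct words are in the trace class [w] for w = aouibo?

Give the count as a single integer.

0(a) covers ∅
1(o) covers 0:a
2(u) covers 1:o
3(i) covers 2:u
4(b) covers 2:u
5(o) covers 2:u
floor of heap: 0:a
completions by unplaced set U, small U first (add the entries for U minus each lowest piece of U):
  |U|=1: {3}:1  {4}:1  {5}:1
  |U|=2: {3,4}:2  {3,5}:2  {4,5}:2
  |U|=3: {3,4,5}:6
  |U|=4: {2,3,4,5}:6
  start at 0(a): 6

6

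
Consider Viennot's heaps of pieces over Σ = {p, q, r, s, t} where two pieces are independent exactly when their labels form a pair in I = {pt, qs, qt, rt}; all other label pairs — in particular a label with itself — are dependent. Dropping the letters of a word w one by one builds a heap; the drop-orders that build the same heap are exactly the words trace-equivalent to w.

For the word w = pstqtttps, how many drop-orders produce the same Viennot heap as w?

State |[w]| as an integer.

20

0(p) covers ∅
1(s) covers 0:p
2(t) covers 1:s
3(q) covers 0:p
4(t) covers 2:t
5(t) covers 4:t
6(t) covers 5:t
7(p) covers 1:s, 3:q
8(s) covers 6:t, 7:p
floor of heap: 0:p
completions by unplaced set U, small U first (add the entries for U minus each lowest piece of U):
  |U|=1: {8}:1
  |U|=2: {6,8}:1  {7,8}:1
  |U|=3: {3,7,8}:1  {5,6,8}:1  {6,7,8}:2
  |U|=4: {3,6,7,8}:3  {4,5,6,8}:1  {5,6,7,8}:3
  |U|=5: {2,4,5,6,8}:1  {3,5,6,7,8}:6  {4,5,6,7,8}:4
  |U|=6: {2,4,5,6,7,8}:5  {3,4,5,6,7,8}:10
  |U|=7: {1,2,4,5,6,7,8}:5  {2,3,4,5,6,7,8}:15
  start at 0(p): 20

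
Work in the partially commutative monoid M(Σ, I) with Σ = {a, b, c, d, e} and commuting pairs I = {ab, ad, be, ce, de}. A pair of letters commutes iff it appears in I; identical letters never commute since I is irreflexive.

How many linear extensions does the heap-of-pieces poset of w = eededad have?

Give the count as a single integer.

0(e) covers ∅
1(e) covers 0:e
2(d) covers ∅
3(e) covers 1:e
4(d) covers 2:d
5(a) covers 3:e
6(d) covers 4:d
floor of heap: 0:e, 2:d
completions by unplaced set U, small U first (add the entries for U minus each lowest piece of U):
  |U|=1: {5}:1  {6}:1
  |U|=2: {3,5}:1  {4,6}:1  {5,6}:2
  |U|=3: {1,3,5}:1  {2,4,6}:1  {3,5,6}:3  {4,5,6}:3
  |U|=4: {0,1,3,5}:1  {1,3,5,6}:4  {2,4,5,6}:4  {3,4,5,6}:6
  |U|=5: {0,1,3,5,6}:5  {1,3,4,5,6}:10  {2,3,4,5,6}:10
  start at 0(e): 20
  start at 2(d): 15
sum over floor = 35

35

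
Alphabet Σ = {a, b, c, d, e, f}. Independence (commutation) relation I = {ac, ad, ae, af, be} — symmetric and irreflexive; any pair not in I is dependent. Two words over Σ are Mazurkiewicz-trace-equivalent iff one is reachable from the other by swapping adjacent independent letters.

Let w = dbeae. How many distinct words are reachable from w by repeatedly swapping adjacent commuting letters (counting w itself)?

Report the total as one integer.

6

#0=d has no predecessor
#1=b depends on [0:d]
#2=e depends on [0:d]
#3=a depends on [1:b]
#4=e depends on [2:e]
sources: [0:d]
N(rest) = Σ N(rest − s) over sources s of rest; N(one piece) = 1:
  size 1 → [3]=1  [4]=1
  size 2 → [1,3]=1  [2,4]=1  [3,4]=2
  size 3 → [1,3,4]=3  [2,3,4]=3
  first=0(d) contributes 6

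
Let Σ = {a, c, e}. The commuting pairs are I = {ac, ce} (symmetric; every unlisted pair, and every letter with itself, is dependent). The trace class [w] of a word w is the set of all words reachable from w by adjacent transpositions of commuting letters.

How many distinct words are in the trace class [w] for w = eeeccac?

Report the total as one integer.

35

#0=e has no predecessor
#1=e depends on [0:e]
#2=e depends on [1:e]
#3=c has no predecessor
#4=c depends on [3:c]
#5=a depends on [2:e]
#6=c depends on [4:c]
sources: [0:e, 3:c]
N(rest) = Σ N(rest − s) over sources s of rest; N(one piece) = 1:
  size 1 → [5]=1  [6]=1
  size 2 → [2,5]=1  [4,6]=1  [5,6]=2
  size 3 → [1,2,5]=1  [2,5,6]=3  [3,4,6]=1  [4,5,6]=3
  size 4 → [0,1,2,5]=1  [1,2,5,6]=4  [2,4,5,6]=6  [3,4,5,6]=4
  size 5 → [0,1,2,5,6]=5  [1,2,4,5,6]=10  [2,3,4,5,6]=10
  first=0(e) contributes 20
  first=3(c) contributes 15
|[w]| = 35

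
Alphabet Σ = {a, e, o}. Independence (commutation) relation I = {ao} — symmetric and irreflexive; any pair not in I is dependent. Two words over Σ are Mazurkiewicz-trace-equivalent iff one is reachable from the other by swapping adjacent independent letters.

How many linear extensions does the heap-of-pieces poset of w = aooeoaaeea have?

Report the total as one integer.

drop 0:a onto floor
drop 1:o onto floor
drop 2:o onto {1:o}
drop 3:e onto {0:a, 2:o}
drop 4:o onto {3:e}
drop 5:a onto {3:e}
drop 6:a onto {5:a}
drop 7:e onto {4:o, 6:a}
drop 8:e onto {7:e}
drop 9:a onto {8:e}
ground layer = {0:a, 1:o}
drop-orders for the pieces not yet dropped (sum over which currently-grounded one goes next):
  1 to go: {9} 1
  2 to go: {8,9} 1
  3 to go: {7,8,9} 1
  4 to go: {4,7,8,9} 1  {6,7,8,9} 1
  5 to go: {4,6,7,8,9} 2  {5,6,7,8,9} 1
  6 to go: {4,5,6,7,8,9} 3
  7 to go: {3,4,5,6,7,8,9} 3
  8 to go: {0,3,4,5,6,7,8,9} 3  {2,3,4,5,6,7,8,9} 3
  if 0:a drops first: 3 orders
  if 1:o drops first: 6 orders
heap linearizations: 9

9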